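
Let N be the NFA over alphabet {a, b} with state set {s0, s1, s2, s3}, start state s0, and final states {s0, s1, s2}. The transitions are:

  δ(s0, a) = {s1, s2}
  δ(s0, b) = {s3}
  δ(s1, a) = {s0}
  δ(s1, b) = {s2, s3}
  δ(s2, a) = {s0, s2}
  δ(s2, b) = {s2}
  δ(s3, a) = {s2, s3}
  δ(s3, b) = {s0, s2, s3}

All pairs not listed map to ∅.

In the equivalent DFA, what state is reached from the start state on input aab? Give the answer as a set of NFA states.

Start: {s0}.
δ(s0,a) = {s1, s2}.
Union: {s1, s2}.
After a: {s1, s2}.
δ(s1,a) = {s0}; δ(s2,a) = {s0, s2}.
Union: {s0, s2}.
After a: {s0, s2}.
δ(s0,b) = {s3}; δ(s2,b) = {s2}.
Union: {s2, s3}.
After b: {s2, s3}.

{s2, s3}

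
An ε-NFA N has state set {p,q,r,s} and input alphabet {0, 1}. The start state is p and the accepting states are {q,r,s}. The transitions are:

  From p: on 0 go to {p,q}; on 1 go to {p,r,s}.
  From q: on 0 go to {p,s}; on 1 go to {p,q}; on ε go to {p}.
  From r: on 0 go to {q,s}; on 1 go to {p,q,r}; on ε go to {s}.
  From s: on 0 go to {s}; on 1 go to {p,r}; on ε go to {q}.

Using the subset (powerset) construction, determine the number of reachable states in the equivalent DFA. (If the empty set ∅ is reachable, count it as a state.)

4

Start state of the DFA: {p} (ε-closure of the NFA start).
{p} --0--> {p,q}  [new]
{p} --1--> {p,q,r,s}  [new]
{p,q} --0--> {p,q,s}  [new]
{p,q} --1--> {p,q,r,s}  [seen]
{p,q,r,s} --0--> {p,q,s}  [seen]
{p,q,r,s} --1--> {p,q,r,s}  [seen]
{p,q,s} --0--> {p,q,s}  [seen]
{p,q,s} --1--> {p,q,r,s}  [seen]
Reachable DFA states: {p}, {p,q}, {p,q,r,s}, {p,q,s}.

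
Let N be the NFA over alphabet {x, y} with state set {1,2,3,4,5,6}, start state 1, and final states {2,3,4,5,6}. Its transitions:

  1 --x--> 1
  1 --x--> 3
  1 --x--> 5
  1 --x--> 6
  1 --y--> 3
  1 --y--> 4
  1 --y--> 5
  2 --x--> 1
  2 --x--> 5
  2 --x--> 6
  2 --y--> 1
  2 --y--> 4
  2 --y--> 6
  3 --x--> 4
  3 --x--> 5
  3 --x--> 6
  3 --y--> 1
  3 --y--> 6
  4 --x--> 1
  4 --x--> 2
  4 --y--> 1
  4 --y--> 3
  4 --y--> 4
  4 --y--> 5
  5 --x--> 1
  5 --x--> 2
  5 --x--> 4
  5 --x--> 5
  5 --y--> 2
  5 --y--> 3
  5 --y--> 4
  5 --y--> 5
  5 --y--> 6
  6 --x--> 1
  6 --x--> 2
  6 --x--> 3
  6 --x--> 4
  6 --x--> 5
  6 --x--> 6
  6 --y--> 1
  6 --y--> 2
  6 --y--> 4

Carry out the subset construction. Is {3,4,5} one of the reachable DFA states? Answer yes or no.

yes

Start state of the DFA: {1}.
{1} --x--> {1,3,5,6}  [new]
{1} --y--> {3,4,5}  [new]
{1,3,5,6} --x--> {1,2,3,4,5,6}  [new]
{1,3,5,6} --y--> {1,2,3,4,5,6}  [seen]
{3,4,5} --x--> {1,2,4,5,6}  [new]
{3,4,5} --y--> {1,2,3,4,5,6}  [seen]
{1,2,3,4,5,6} --x--> {1,2,3,4,5,6}  [seen]
{1,2,3,4,5,6} --y--> {1,2,3,4,5,6}  [seen]
{1,2,4,5,6} --x--> {1,2,3,4,5,6}  [seen]
{1,2,4,5,6} --y--> {1,2,3,4,5,6}  [seen]
Reachable DFA states: {1}, {1,3,5,6}, {3,4,5}, {1,2,3,4,5,6}, {1,2,4,5,6}.
{3,4,5} is among them.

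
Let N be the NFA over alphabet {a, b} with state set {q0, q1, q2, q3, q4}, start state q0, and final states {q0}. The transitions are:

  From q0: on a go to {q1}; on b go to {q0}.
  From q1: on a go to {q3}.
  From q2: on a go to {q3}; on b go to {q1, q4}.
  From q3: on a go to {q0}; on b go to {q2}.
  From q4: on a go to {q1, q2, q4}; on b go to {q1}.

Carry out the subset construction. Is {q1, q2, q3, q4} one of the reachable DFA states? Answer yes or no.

Start state of the DFA: {q0}.
{q0} --a--> {q1}  [new]
{q0} --b--> {q0}  [seen]
{q1} --a--> {q3}  [new]
{q1} --b--> ∅  [new]
{q3} --a--> {q0}  [seen]
{q3} --b--> {q2}  [new]
∅ --a--> ∅  [seen]
∅ --b--> ∅  [seen]
{q2} --a--> {q3}  [seen]
{q2} --b--> {q1, q4}  [new]
{q1, q4} --a--> {q1, q2, q3, q4}  [new]
{q1, q4} --b--> {q1}  [seen]
{q1, q2, q3, q4} --a--> {q0, q1, q2, q3, q4}  [new]
{q1, q2, q3, q4} --b--> {q1, q2, q4}  [new]
{q0, q1, q2, q3, q4} --a--> {q0, q1, q2, q3, q4}  [seen]
{q0, q1, q2, q3, q4} --b--> {q0, q1, q2, q4}  [new]
{q1, q2, q4} --a--> {q1, q2, q3, q4}  [seen]
{q1, q2, q4} --b--> {q1, q4}  [seen]
{q0, q1, q2, q4} --a--> {q1, q2, q3, q4}  [seen]
{q0, q1, q2, q4} --b--> {q0, q1, q4}  [new]
{q0, q1, q4} --a--> {q1, q2, q3, q4}  [seen]
{q0, q1, q4} --b--> {q0, q1}  [new]
{q0, q1} --a--> {q1, q3}  [new]
{q0, q1} --b--> {q0}  [seen]
{q1, q3} --a--> {q0, q3}  [new]
{q1, q3} --b--> {q2}  [seen]
{q0, q3} --a--> {q0, q1}  [seen]
{q0, q3} --b--> {q0, q2}  [new]
{q0, q2} --a--> {q1, q3}  [seen]
{q0, q2} --b--> {q0, q1, q4}  [seen]
Reachable DFA states: {q0}, {q1}, {q3}, ∅, {q2}, {q1, q4}, {q1, q2, q3, q4}, {q0, q1, q2, q3, q4}, {q1, q2, q4}, {q0, q1, q2, q4}, {q0, q1, q4}, {q0, q1}, {q1, q3}, {q0, q3}, {q0, q2}.
{q1, q2, q3, q4} is among them.

yes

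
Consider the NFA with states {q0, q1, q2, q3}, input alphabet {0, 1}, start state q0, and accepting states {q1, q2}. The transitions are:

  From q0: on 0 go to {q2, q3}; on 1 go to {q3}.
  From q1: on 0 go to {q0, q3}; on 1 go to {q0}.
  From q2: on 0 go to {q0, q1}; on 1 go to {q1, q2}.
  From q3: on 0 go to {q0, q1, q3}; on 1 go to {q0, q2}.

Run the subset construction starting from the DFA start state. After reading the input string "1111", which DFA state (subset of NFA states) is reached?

{q0, q1, q2}

Start: {q0}.
δ(q0,1) = {q3}.
Union: {q3}.
After 1: {q3}.
δ(q3,1) = {q0, q2}.
Union: {q0, q2}.
After 1: {q0, q2}.
δ(q0,1) = {q3}; δ(q2,1) = {q1, q2}.
Union: {q1, q2, q3}.
After 1: {q1, q2, q3}.
δ(q1,1) = {q0}; δ(q2,1) = {q1, q2}; δ(q3,1) = {q0, q2}.
Union: {q0, q1, q2}.
After 1: {q0, q1, q2}.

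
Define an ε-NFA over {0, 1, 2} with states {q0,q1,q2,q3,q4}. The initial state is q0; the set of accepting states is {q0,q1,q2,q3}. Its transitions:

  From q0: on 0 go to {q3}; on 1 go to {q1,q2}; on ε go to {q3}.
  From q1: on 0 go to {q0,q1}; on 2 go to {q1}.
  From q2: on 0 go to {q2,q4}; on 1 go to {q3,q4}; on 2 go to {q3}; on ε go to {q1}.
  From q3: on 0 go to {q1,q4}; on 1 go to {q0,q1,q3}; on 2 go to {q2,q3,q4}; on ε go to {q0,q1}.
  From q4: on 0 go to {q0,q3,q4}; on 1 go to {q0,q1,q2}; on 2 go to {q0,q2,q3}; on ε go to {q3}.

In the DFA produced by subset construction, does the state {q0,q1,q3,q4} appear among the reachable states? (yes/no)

yes

Start state of the DFA: {q0,q1,q3} (ε-closure of the NFA start).
{q0,q1,q3} --0--> {q0,q1,q3,q4}  [new]
{q0,q1,q3} --1--> {q0,q1,q2,q3}  [new]
{q0,q1,q3} --2--> {q0,q1,q2,q3,q4}  [new]
{q0,q1,q3,q4} --0--> {q0,q1,q3,q4}  [seen]
{q0,q1,q3,q4} --1--> {q0,q1,q2,q3}  [seen]
{q0,q1,q3,q4} --2--> {q0,q1,q2,q3,q4}  [seen]
{q0,q1,q2,q3} --0--> {q0,q1,q2,q3,q4}  [seen]
{q0,q1,q2,q3} --1--> {q0,q1,q2,q3,q4}  [seen]
{q0,q1,q2,q3} --2--> {q0,q1,q2,q3,q4}  [seen]
{q0,q1,q2,q3,q4} --0--> {q0,q1,q2,q3,q4}  [seen]
{q0,q1,q2,q3,q4} --1--> {q0,q1,q2,q3,q4}  [seen]
{q0,q1,q2,q3,q4} --2--> {q0,q1,q2,q3,q4}  [seen]
Reachable DFA states: {q0,q1,q3}, {q0,q1,q3,q4}, {q0,q1,q2,q3}, {q0,q1,q2,q3,q4}.
{q0,q1,q3,q4} is among them.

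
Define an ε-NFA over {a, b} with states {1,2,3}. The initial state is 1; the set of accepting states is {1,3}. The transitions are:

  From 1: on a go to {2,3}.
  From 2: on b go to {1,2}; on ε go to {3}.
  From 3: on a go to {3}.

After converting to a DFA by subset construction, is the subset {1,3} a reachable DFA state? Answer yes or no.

Start state of the DFA: {1} (ε-closure of the NFA start).
{1} --a--> {2,3}  [new]
{1} --b--> ∅  [new]
{2,3} --a--> {3}  [new]
{2,3} --b--> {1,2,3}  [new]
∅ --a--> ∅  [seen]
∅ --b--> ∅  [seen]
{3} --a--> {3}  [seen]
{3} --b--> ∅  [seen]
{1,2,3} --a--> {2,3}  [seen]
{1,2,3} --b--> {1,2,3}  [seen]
Reachable DFA states: {1}, {2,3}, ∅, {3}, {1,2,3}.
{1,3} is not among them.

no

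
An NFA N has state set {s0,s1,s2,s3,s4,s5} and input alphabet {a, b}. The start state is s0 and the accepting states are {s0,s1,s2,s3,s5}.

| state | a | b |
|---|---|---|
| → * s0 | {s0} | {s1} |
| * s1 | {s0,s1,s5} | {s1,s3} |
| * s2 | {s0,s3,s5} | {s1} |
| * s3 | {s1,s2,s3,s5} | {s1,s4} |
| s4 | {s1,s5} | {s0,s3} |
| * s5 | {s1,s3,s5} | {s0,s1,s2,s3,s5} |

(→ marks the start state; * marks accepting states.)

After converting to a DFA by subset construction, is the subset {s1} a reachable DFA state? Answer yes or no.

Start state of the DFA: {s0}.
{s0} --a--> {s0}  [seen]
{s0} --b--> {s1}  [new]
{s1} --a--> {s0,s1,s5}  [new]
{s1} --b--> {s1,s3}  [new]
{s0,s1,s5} --a--> {s0,s1,s3,s5}  [new]
{s0,s1,s5} --b--> {s0,s1,s2,s3,s5}  [new]
{s1,s3} --a--> {s0,s1,s2,s3,s5}  [seen]
{s1,s3} --b--> {s1,s3,s4}  [new]
{s0,s1,s3,s5} --a--> {s0,s1,s2,s3,s5}  [seen]
{s0,s1,s3,s5} --b--> {s0,s1,s2,s3,s4,s5}  [new]
{s0,s1,s2,s3,s5} --a--> {s0,s1,s2,s3,s5}  [seen]
{s0,s1,s2,s3,s5} --b--> {s0,s1,s2,s3,s4,s5}  [seen]
{s1,s3,s4} --a--> {s0,s1,s2,s3,s5}  [seen]
{s1,s3,s4} --b--> {s0,s1,s3,s4}  [new]
{s0,s1,s2,s3,s4,s5} --a--> {s0,s1,s2,s3,s5}  [seen]
{s0,s1,s2,s3,s4,s5} --b--> {s0,s1,s2,s3,s4,s5}  [seen]
{s0,s1,s3,s4} --a--> {s0,s1,s2,s3,s5}  [seen]
{s0,s1,s3,s4} --b--> {s0,s1,s3,s4}  [seen]
Reachable DFA states: {s0}, {s1}, {s0,s1,s5}, {s1,s3}, {s0,s1,s3,s5}, {s0,s1,s2,s3,s5}, {s1,s3,s4}, {s0,s1,s2,s3,s4,s5}, {s0,s1,s3,s4}.
{s1} is among them.

yes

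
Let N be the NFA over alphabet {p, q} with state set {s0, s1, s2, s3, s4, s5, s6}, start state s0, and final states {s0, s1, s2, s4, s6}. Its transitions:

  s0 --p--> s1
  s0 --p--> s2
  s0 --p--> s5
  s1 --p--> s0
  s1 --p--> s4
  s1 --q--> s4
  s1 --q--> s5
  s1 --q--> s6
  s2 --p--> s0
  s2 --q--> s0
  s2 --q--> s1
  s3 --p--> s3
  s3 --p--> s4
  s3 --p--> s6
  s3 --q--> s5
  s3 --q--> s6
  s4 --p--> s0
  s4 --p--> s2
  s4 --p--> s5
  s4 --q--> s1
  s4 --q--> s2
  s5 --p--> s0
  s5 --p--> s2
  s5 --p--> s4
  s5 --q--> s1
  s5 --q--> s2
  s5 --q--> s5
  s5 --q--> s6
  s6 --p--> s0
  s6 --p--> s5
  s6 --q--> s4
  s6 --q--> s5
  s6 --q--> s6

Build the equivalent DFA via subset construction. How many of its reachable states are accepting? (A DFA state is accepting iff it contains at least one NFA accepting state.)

11

Start state of the DFA: {s0}.
{s0} --p--> {s1, s2, s5}  [new]
{s0} --q--> ∅  [new]
{s1, s2, s5} --p--> {s0, s2, s4}  [new]
{s1, s2, s5} --q--> {s0, s1, s2, s4, s5, s6}  [new]
∅ --p--> ∅  [seen]
∅ --q--> ∅  [seen]
{s0, s2, s4} --p--> {s0, s1, s2, s5}  [new]
{s0, s2, s4} --q--> {s0, s1, s2}  [new]
{s0, s1, s2, s4, s5, s6} --p--> {s0, s1, s2, s4, s5}  [new]
{s0, s1, s2, s4, s5, s6} --q--> {s0, s1, s2, s4, s5, s6}  [seen]
{s0, s1, s2, s5} --p--> {s0, s1, s2, s4, s5}  [seen]
{s0, s1, s2, s5} --q--> {s0, s1, s2, s4, s5, s6}  [seen]
{s0, s1, s2} --p--> {s0, s1, s2, s4, s5}  [seen]
{s0, s1, s2} --q--> {s0, s1, s4, s5, s6}  [new]
{s0, s1, s2, s4, s5} --p--> {s0, s1, s2, s4, s5}  [seen]
{s0, s1, s2, s4, s5} --q--> {s0, s1, s2, s4, s5, s6}  [seen]
{s0, s1, s4, s5, s6} --p--> {s0, s1, s2, s4, s5}  [seen]
{s0, s1, s4, s5, s6} --q--> {s1, s2, s4, s5, s6}  [new]
{s1, s2, s4, s5, s6} --p--> {s0, s2, s4, s5}  [new]
{s1, s2, s4, s5, s6} --q--> {s0, s1, s2, s4, s5, s6}  [seen]
{s0, s2, s4, s5} --p--> {s0, s1, s2, s4, s5}  [seen]
{s0, s2, s4, s5} --q--> {s0, s1, s2, s5, s6}  [new]
{s0, s1, s2, s5, s6} --p--> {s0, s1, s2, s4, s5}  [seen]
{s0, s1, s2, s5, s6} --q--> {s0, s1, s2, s4, s5, s6}  [seen]
Reachable DFA states: {s0}, {s1, s2, s5}, ∅, {s0, s2, s4}, {s0, s1, s2, s4, s5, s6}, {s0, s1, s2, s5}, {s0, s1, s2}, {s0, s1, s2, s4, s5}, {s0, s1, s4, s5, s6}, {s1, s2, s4, s5, s6}, {s0, s2, s4, s5}, {s0, s1, s2, s5, s6}.
Accepting DFA states (contain an NFA accepting state): {s0}, {s1, s2, s5}, {s0, s2, s4}, {s0, s1, s2, s4, s5, s6}, {s0, s1, s2, s5}, {s0, s1, s2}, {s0, s1, s2, s4, s5}, {s0, s1, s4, s5, s6}, {s1, s2, s4, s5, s6}, {s0, s2, s4, s5}, {s0, s1, s2, s5, s6}.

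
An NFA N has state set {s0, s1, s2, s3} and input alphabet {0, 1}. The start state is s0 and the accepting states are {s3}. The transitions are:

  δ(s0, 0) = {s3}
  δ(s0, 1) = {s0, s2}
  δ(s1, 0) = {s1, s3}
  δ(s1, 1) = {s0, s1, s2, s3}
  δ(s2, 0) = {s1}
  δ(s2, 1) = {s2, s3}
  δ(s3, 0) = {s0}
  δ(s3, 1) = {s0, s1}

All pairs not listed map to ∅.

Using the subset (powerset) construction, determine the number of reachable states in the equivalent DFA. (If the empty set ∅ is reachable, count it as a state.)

Start state of the DFA: {s0}.
{s0} --0--> {s3}  [new]
{s0} --1--> {s0, s2}  [new]
{s3} --0--> {s0}  [seen]
{s3} --1--> {s0, s1}  [new]
{s0, s2} --0--> {s1, s3}  [new]
{s0, s2} --1--> {s0, s2, s3}  [new]
{s0, s1} --0--> {s1, s3}  [seen]
{s0, s1} --1--> {s0, s1, s2, s3}  [new]
{s1, s3} --0--> {s0, s1, s3}  [new]
{s1, s3} --1--> {s0, s1, s2, s3}  [seen]
{s0, s2, s3} --0--> {s0, s1, s3}  [seen]
{s0, s2, s3} --1--> {s0, s1, s2, s3}  [seen]
{s0, s1, s2, s3} --0--> {s0, s1, s3}  [seen]
{s0, s1, s2, s3} --1--> {s0, s1, s2, s3}  [seen]
{s0, s1, s3} --0--> {s0, s1, s3}  [seen]
{s0, s1, s3} --1--> {s0, s1, s2, s3}  [seen]
Reachable DFA states: {s0}, {s3}, {s0, s2}, {s0, s1}, {s1, s3}, {s0, s2, s3}, {s0, s1, s2, s3}, {s0, s1, s3}.

8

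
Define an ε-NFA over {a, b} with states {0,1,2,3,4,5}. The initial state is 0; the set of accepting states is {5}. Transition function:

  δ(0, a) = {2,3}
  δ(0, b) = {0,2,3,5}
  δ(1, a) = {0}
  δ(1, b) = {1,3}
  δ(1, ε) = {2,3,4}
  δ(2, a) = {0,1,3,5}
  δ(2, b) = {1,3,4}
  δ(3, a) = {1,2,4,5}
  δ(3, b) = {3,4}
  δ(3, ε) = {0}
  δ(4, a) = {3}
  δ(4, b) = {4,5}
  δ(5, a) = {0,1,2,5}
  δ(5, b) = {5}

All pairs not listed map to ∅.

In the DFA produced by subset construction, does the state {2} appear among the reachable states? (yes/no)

no

Start state of the DFA: {0} (ε-closure of the NFA start).
{0} --a--> {0,2,3}  [new]
{0} --b--> {0,2,3,5}  [new]
{0,2,3} --a--> {0,1,2,3,4,5}  [new]
{0,2,3} --b--> {0,1,2,3,4,5}  [seen]
{0,2,3,5} --a--> {0,1,2,3,4,5}  [seen]
{0,2,3,5} --b--> {0,1,2,3,4,5}  [seen]
{0,1,2,3,4,5} --a--> {0,1,2,3,4,5}  [seen]
{0,1,2,3,4,5} --b--> {0,1,2,3,4,5}  [seen]
Reachable DFA states: {0}, {0,2,3}, {0,2,3,5}, {0,1,2,3,4,5}.
{2} is not among them.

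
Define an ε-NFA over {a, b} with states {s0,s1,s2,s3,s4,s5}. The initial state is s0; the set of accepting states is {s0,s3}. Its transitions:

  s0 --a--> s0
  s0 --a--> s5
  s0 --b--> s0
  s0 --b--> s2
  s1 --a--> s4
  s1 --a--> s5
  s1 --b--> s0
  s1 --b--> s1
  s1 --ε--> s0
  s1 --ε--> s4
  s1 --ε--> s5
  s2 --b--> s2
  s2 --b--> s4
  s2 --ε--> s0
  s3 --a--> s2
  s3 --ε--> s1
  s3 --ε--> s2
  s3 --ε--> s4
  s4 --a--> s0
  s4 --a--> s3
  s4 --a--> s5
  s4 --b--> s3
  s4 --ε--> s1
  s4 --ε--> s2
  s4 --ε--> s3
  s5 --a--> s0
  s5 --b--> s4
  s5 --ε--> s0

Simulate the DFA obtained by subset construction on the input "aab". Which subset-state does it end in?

{s0,s1,s2,s3,s4,s5}

Start: {s0}.
δ(s0,a) = {s0,s5}.
Union: {s0,s5}.
After a: {s0,s5}.
δ(s0,a) = {s0,s5}; δ(s5,a) = {s0}.
Union: {s0,s5}.
After a: {s0,s5}.
δ(s0,b) = {s0,s2}; δ(s5,b) = {s4}.
Union: {s0,s2,s4}.
ε-closure gives {s0,s1,s2,s3,s4,s5}.
After b: {s0,s1,s2,s3,s4,s5}.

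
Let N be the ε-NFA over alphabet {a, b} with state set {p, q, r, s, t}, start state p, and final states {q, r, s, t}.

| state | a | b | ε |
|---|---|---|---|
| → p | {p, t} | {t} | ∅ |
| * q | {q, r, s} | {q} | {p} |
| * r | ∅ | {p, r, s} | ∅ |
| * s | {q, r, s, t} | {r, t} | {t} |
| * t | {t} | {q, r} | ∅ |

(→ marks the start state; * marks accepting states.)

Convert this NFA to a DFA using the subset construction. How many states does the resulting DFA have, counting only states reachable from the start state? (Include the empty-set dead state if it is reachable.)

6

Start state of the DFA: {p} (ε-closure of the NFA start).
{p} --a--> {p, t}  [new]
{p} --b--> {t}  [new]
{p, t} --a--> {p, t}  [seen]
{p, t} --b--> {p, q, r, t}  [new]
{t} --a--> {t}  [seen]
{t} --b--> {p, q, r}  [new]
{p, q, r, t} --a--> {p, q, r, s, t}  [new]
{p, q, r, t} --b--> {p, q, r, s, t}  [seen]
{p, q, r} --a--> {p, q, r, s, t}  [seen]
{p, q, r} --b--> {p, q, r, s, t}  [seen]
{p, q, r, s, t} --a--> {p, q, r, s, t}  [seen]
{p, q, r, s, t} --b--> {p, q, r, s, t}  [seen]
Reachable DFA states: {p}, {p, t}, {t}, {p, q, r, t}, {p, q, r}, {p, q, r, s, t}.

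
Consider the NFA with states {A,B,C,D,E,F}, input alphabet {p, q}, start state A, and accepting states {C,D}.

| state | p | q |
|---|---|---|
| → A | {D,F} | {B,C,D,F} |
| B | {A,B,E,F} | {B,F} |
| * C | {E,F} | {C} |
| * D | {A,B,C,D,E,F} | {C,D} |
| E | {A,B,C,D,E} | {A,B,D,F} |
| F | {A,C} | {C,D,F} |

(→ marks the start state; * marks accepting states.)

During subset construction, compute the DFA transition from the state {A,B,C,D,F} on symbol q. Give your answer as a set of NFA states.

δ(A,q) = {B,C,D,F}; δ(B,q) = {B,F}; δ(C,q) = {C}; δ(D,q) = {C,D}; δ(F,q) = {C,D,F}.
Union: {B,C,D,F}.

{B,C,D,F}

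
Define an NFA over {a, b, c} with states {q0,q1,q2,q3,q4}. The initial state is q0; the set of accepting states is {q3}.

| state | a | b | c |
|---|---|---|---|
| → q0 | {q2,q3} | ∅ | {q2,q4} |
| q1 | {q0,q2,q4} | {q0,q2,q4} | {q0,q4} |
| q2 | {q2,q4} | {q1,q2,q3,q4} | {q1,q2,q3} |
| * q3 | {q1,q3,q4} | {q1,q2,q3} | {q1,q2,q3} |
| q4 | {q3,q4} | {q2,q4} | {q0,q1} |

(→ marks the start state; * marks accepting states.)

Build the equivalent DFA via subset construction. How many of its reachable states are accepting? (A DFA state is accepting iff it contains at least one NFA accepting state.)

Start state of the DFA: {q0}.
{q0} --a--> {q2,q3}  [new]
{q0} --b--> ∅  [new]
{q0} --c--> {q2,q4}  [new]
{q2,q3} --a--> {q1,q2,q3,q4}  [new]
{q2,q3} --b--> {q1,q2,q3,q4}  [seen]
{q2,q3} --c--> {q1,q2,q3}  [new]
∅ --a--> ∅  [seen]
∅ --b--> ∅  [seen]
∅ --c--> ∅  [seen]
{q2,q4} --a--> {q2,q3,q4}  [new]
{q2,q4} --b--> {q1,q2,q3,q4}  [seen]
{q2,q4} --c--> {q0,q1,q2,q3}  [new]
{q1,q2,q3,q4} --a--> {q0,q1,q2,q3,q4}  [new]
{q1,q2,q3,q4} --b--> {q0,q1,q2,q3,q4}  [seen]
{q1,q2,q3,q4} --c--> {q0,q1,q2,q3,q4}  [seen]
{q1,q2,q3} --a--> {q0,q1,q2,q3,q4}  [seen]
{q1,q2,q3} --b--> {q0,q1,q2,q3,q4}  [seen]
{q1,q2,q3} --c--> {q0,q1,q2,q3,q4}  [seen]
{q2,q3,q4} --a--> {q1,q2,q3,q4}  [seen]
{q2,q3,q4} --b--> {q1,q2,q3,q4}  [seen]
{q2,q3,q4} --c--> {q0,q1,q2,q3}  [seen]
{q0,q1,q2,q3} --a--> {q0,q1,q2,q3,q4}  [seen]
{q0,q1,q2,q3} --b--> {q0,q1,q2,q3,q4}  [seen]
{q0,q1,q2,q3} --c--> {q0,q1,q2,q3,q4}  [seen]
{q0,q1,q2,q3,q4} --a--> {q0,q1,q2,q3,q4}  [seen]
{q0,q1,q2,q3,q4} --b--> {q0,q1,q2,q3,q4}  [seen]
{q0,q1,q2,q3,q4} --c--> {q0,q1,q2,q3,q4}  [seen]
Reachable DFA states: {q0}, {q2,q3}, ∅, {q2,q4}, {q1,q2,q3,q4}, {q1,q2,q3}, {q2,q3,q4}, {q0,q1,q2,q3}, {q0,q1,q2,q3,q4}.
Accepting DFA states (contain an NFA accepting state): {q2,q3}, {q1,q2,q3,q4}, {q1,q2,q3}, {q2,q3,q4}, {q0,q1,q2,q3}, {q0,q1,q2,q3,q4}.

6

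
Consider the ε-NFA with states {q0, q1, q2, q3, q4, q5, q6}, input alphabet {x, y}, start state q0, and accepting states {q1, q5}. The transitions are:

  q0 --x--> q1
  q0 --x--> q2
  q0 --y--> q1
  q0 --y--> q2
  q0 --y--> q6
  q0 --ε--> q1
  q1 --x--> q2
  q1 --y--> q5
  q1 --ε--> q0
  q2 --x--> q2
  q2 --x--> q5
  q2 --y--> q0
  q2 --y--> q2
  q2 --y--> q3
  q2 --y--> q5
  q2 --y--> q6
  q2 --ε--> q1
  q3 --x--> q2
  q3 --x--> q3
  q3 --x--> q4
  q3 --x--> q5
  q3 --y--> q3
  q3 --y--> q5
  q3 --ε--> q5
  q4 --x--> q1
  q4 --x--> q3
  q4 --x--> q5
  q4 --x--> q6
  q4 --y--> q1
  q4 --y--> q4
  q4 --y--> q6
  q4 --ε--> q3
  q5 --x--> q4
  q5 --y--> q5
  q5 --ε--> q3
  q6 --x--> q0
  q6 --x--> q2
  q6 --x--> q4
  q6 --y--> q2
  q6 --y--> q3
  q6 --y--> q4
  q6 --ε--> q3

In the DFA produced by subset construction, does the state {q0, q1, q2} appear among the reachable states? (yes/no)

yes

Start state of the DFA: {q0, q1} (ε-closure of the NFA start).
{q0, q1} --x--> {q0, q1, q2}  [new]
{q0, q1} --y--> {q0, q1, q2, q3, q5, q6}  [new]
{q0, q1, q2} --x--> {q0, q1, q2, q3, q5}  [new]
{q0, q1, q2} --y--> {q0, q1, q2, q3, q5, q6}  [seen]
{q0, q1, q2, q3, q5, q6} --x--> {q0, q1, q2, q3, q4, q5}  [new]
{q0, q1, q2, q3, q5, q6} --y--> {q0, q1, q2, q3, q4, q5, q6}  [new]
{q0, q1, q2, q3, q5} --x--> {q0, q1, q2, q3, q4, q5}  [seen]
{q0, q1, q2, q3, q5} --y--> {q0, q1, q2, q3, q5, q6}  [seen]
{q0, q1, q2, q3, q4, q5} --x--> {q0, q1, q2, q3, q4, q5, q6}  [seen]
{q0, q1, q2, q3, q4, q5} --y--> {q0, q1, q2, q3, q4, q5, q6}  [seen]
{q0, q1, q2, q3, q4, q5, q6} --x--> {q0, q1, q2, q3, q4, q5, q6}  [seen]
{q0, q1, q2, q3, q4, q5, q6} --y--> {q0, q1, q2, q3, q4, q5, q6}  [seen]
Reachable DFA states: {q0, q1}, {q0, q1, q2}, {q0, q1, q2, q3, q5, q6}, {q0, q1, q2, q3, q5}, {q0, q1, q2, q3, q4, q5}, {q0, q1, q2, q3, q4, q5, q6}.
{q0, q1, q2} is among them.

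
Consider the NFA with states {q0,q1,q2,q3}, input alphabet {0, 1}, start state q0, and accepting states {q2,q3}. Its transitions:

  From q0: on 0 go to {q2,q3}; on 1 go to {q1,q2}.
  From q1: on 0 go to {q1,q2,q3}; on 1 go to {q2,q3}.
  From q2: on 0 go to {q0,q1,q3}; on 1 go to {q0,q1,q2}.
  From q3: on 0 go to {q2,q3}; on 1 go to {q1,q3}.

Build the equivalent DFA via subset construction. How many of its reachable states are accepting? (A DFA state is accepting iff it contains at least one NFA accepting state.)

3

Start state of the DFA: {q0}.
{q0} --0--> {q2,q3}  [new]
{q0} --1--> {q1,q2}  [new]
{q2,q3} --0--> {q0,q1,q2,q3}  [new]
{q2,q3} --1--> {q0,q1,q2,q3}  [seen]
{q1,q2} --0--> {q0,q1,q2,q3}  [seen]
{q1,q2} --1--> {q0,q1,q2,q3}  [seen]
{q0,q1,q2,q3} --0--> {q0,q1,q2,q3}  [seen]
{q0,q1,q2,q3} --1--> {q0,q1,q2,q3}  [seen]
Reachable DFA states: {q0}, {q2,q3}, {q1,q2}, {q0,q1,q2,q3}.
Accepting DFA states (contain an NFA accepting state): {q2,q3}, {q1,q2}, {q0,q1,q2,q3}.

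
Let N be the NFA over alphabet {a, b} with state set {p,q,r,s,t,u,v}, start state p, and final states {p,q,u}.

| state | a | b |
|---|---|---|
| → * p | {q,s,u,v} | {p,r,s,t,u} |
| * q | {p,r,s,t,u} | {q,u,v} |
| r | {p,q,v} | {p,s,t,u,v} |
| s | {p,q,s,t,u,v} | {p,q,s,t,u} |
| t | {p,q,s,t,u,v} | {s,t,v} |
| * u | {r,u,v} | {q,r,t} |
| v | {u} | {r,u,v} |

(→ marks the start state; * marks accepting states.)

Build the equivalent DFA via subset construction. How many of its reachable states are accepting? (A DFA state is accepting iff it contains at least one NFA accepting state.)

Start state of the DFA: {p}.
{p} --a--> {q,s,u,v}  [new]
{p} --b--> {p,r,s,t,u}  [new]
{q,s,u,v} --a--> {p,q,r,s,t,u,v}  [new]
{q,s,u,v} --b--> {p,q,r,s,t,u,v}  [seen]
{p,r,s,t,u} --a--> {p,q,r,s,t,u,v}  [seen]
{p,r,s,t,u} --b--> {p,q,r,s,t,u,v}  [seen]
{p,q,r,s,t,u,v} --a--> {p,q,r,s,t,u,v}  [seen]
{p,q,r,s,t,u,v} --b--> {p,q,r,s,t,u,v}  [seen]
Reachable DFA states: {p}, {q,s,u,v}, {p,r,s,t,u}, {p,q,r,s,t,u,v}.
Accepting DFA states (contain an NFA accepting state): {p}, {q,s,u,v}, {p,r,s,t,u}, {p,q,r,s,t,u,v}.

4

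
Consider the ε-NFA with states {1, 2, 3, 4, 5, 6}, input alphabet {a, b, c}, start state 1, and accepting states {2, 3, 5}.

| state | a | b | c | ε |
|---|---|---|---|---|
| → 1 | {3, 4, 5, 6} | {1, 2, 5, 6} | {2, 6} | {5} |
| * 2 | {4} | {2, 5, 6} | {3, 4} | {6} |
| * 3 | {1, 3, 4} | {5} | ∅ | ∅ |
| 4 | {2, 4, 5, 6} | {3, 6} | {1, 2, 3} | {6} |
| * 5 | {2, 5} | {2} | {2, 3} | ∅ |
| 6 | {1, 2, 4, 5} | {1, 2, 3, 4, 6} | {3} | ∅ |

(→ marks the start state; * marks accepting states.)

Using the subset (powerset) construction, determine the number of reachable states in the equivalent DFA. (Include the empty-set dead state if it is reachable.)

8

Start state of the DFA: {1, 5} (ε-closure of the NFA start).
{1, 5} --a--> {2, 3, 4, 5, 6}  [new]
{1, 5} --b--> {1, 2, 5, 6}  [new]
{1, 5} --c--> {2, 3, 6}  [new]
{2, 3, 4, 5, 6} --a--> {1, 2, 3, 4, 5, 6}  [new]
{2, 3, 4, 5, 6} --b--> {1, 2, 3, 4, 5, 6}  [seen]
{2, 3, 4, 5, 6} --c--> {1, 2, 3, 4, 5, 6}  [seen]
{1, 2, 5, 6} --a--> {1, 2, 3, 4, 5, 6}  [seen]
{1, 2, 5, 6} --b--> {1, 2, 3, 4, 5, 6}  [seen]
{1, 2, 5, 6} --c--> {2, 3, 4, 6}  [new]
{2, 3, 6} --a--> {1, 2, 3, 4, 5, 6}  [seen]
{2, 3, 6} --b--> {1, 2, 3, 4, 5, 6}  [seen]
{2, 3, 6} --c--> {3, 4, 6}  [new]
{1, 2, 3, 4, 5, 6} --a--> {1, 2, 3, 4, 5, 6}  [seen]
{1, 2, 3, 4, 5, 6} --b--> {1, 2, 3, 4, 5, 6}  [seen]
{1, 2, 3, 4, 5, 6} --c--> {1, 2, 3, 4, 5, 6}  [seen]
{2, 3, 4, 6} --a--> {1, 2, 3, 4, 5, 6}  [seen]
{2, 3, 4, 6} --b--> {1, 2, 3, 4, 5, 6}  [seen]
{2, 3, 4, 6} --c--> {1, 2, 3, 4, 5, 6}  [seen]
{3, 4, 6} --a--> {1, 2, 3, 4, 5, 6}  [seen]
{3, 4, 6} --b--> {1, 2, 3, 4, 5, 6}  [seen]
{3, 4, 6} --c--> {1, 2, 3, 5, 6}  [new]
{1, 2, 3, 5, 6} --a--> {1, 2, 3, 4, 5, 6}  [seen]
{1, 2, 3, 5, 6} --b--> {1, 2, 3, 4, 5, 6}  [seen]
{1, 2, 3, 5, 6} --c--> {2, 3, 4, 6}  [seen]
Reachable DFA states: {1, 5}, {2, 3, 4, 5, 6}, {1, 2, 5, 6}, {2, 3, 6}, {1, 2, 3, 4, 5, 6}, {2, 3, 4, 6}, {3, 4, 6}, {1, 2, 3, 5, 6}.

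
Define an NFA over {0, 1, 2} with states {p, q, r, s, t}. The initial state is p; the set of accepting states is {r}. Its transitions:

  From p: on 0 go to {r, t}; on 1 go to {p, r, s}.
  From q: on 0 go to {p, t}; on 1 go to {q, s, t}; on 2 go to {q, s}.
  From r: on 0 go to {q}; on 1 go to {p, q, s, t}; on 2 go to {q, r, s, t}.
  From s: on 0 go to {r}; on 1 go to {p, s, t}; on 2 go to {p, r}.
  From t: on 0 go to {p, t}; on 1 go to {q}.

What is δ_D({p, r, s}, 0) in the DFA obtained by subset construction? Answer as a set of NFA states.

δ(p,0) = {r, t}; δ(r,0) = {q}; δ(s,0) = {r}.
Union: {q, r, t}.

{q, r, t}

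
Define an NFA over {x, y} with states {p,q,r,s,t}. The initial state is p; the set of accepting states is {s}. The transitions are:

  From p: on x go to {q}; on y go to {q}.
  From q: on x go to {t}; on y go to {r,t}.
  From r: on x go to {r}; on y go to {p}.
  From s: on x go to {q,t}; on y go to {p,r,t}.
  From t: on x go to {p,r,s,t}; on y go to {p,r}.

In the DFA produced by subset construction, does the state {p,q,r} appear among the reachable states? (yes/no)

Start state of the DFA: {p}.
{p} --x--> {q}  [new]
{p} --y--> {q}  [seen]
{q} --x--> {t}  [new]
{q} --y--> {r,t}  [new]
{t} --x--> {p,r,s,t}  [new]
{t} --y--> {p,r}  [new]
{r,t} --x--> {p,r,s,t}  [seen]
{r,t} --y--> {p,r}  [seen]
{p,r,s,t} --x--> {p,q,r,s,t}  [new]
{p,r,s,t} --y--> {p,q,r,t}  [new]
{p,r} --x--> {q,r}  [new]
{p,r} --y--> {p,q}  [new]
{p,q,r,s,t} --x--> {p,q,r,s,t}  [seen]
{p,q,r,s,t} --y--> {p,q,r,t}  [seen]
{p,q,r,t} --x--> {p,q,r,s,t}  [seen]
{p,q,r,t} --y--> {p,q,r,t}  [seen]
{q,r} --x--> {r,t}  [seen]
{q,r} --y--> {p,r,t}  [new]
{p,q} --x--> {q,t}  [new]
{p,q} --y--> {q,r,t}  [new]
{p,r,t} --x--> {p,q,r,s,t}  [seen]
{p,r,t} --y--> {p,q,r}  [new]
{q,t} --x--> {p,r,s,t}  [seen]
{q,t} --y--> {p,r,t}  [seen]
{q,r,t} --x--> {p,r,s,t}  [seen]
{q,r,t} --y--> {p,r,t}  [seen]
{p,q,r} --x--> {q,r,t}  [seen]
{p,q,r} --y--> {p,q,r,t}  [seen]
Reachable DFA states: {p}, {q}, {t}, {r,t}, {p,r,s,t}, {p,r}, {p,q,r,s,t}, {p,q,r,t}, {q,r}, {p,q}, {p,r,t}, {q,t}, {q,r,t}, {p,q,r}.
{p,q,r} is among them.

yes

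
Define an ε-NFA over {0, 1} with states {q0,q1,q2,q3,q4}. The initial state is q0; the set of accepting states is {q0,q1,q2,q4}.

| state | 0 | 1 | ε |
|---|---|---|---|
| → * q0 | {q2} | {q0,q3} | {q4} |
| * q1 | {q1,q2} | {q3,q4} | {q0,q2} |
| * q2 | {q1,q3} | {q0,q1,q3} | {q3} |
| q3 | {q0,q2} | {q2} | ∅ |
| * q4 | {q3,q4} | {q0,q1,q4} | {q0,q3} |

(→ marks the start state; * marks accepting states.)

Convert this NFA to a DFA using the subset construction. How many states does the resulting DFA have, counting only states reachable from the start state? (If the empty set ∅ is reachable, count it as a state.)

3

Start state of the DFA: {q0,q3,q4} (ε-closure of the NFA start).
{q0,q3,q4} --0--> {q0,q2,q3,q4}  [new]
{q0,q3,q4} --1--> {q0,q1,q2,q3,q4}  [new]
{q0,q2,q3,q4} --0--> {q0,q1,q2,q3,q4}  [seen]
{q0,q2,q3,q4} --1--> {q0,q1,q2,q3,q4}  [seen]
{q0,q1,q2,q3,q4} --0--> {q0,q1,q2,q3,q4}  [seen]
{q0,q1,q2,q3,q4} --1--> {q0,q1,q2,q3,q4}  [seen]
Reachable DFA states: {q0,q3,q4}, {q0,q2,q3,q4}, {q0,q1,q2,q3,q4}.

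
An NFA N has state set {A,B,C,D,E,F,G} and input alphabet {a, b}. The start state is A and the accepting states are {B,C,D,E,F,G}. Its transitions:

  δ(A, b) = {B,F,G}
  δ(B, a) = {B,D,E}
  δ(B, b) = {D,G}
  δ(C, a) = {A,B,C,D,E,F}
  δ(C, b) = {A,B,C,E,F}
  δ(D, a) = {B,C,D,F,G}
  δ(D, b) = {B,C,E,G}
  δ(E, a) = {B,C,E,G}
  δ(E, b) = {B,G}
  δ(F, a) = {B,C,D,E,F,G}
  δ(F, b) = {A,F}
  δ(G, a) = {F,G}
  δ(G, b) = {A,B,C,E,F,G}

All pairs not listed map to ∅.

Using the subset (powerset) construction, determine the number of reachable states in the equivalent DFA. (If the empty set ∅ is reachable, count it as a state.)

Start state of the DFA: {A}.
{A} --a--> ∅  [new]
{A} --b--> {B,F,G}  [new]
∅ --a--> ∅  [seen]
∅ --b--> ∅  [seen]
{B,F,G} --a--> {B,C,D,E,F,G}  [new]
{B,F,G} --b--> {A,B,C,D,E,F,G}  [new]
{B,C,D,E,F,G} --a--> {A,B,C,D,E,F,G}  [seen]
{B,C,D,E,F,G} --b--> {A,B,C,D,E,F,G}  [seen]
{A,B,C,D,E,F,G} --a--> {A,B,C,D,E,F,G}  [seen]
{A,B,C,D,E,F,G} --b--> {A,B,C,D,E,F,G}  [seen]
Reachable DFA states: {A}, ∅, {B,F,G}, {B,C,D,E,F,G}, {A,B,C,D,E,F,G}.

5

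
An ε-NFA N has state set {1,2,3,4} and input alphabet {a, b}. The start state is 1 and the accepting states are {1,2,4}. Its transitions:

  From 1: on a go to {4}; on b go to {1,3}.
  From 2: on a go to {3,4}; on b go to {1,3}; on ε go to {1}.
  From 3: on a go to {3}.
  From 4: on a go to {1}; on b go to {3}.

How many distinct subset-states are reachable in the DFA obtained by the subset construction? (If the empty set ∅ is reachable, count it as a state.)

6

Start state of the DFA: {1} (ε-closure of the NFA start).
{1} --a--> {4}  [new]
{1} --b--> {1,3}  [new]
{4} --a--> {1}  [seen]
{4} --b--> {3}  [new]
{1,3} --a--> {3,4}  [new]
{1,3} --b--> {1,3}  [seen]
{3} --a--> {3}  [seen]
{3} --b--> ∅  [new]
{3,4} --a--> {1,3}  [seen]
{3,4} --b--> {3}  [seen]
∅ --a--> ∅  [seen]
∅ --b--> ∅  [seen]
Reachable DFA states: {1}, {4}, {1,3}, {3}, {3,4}, ∅.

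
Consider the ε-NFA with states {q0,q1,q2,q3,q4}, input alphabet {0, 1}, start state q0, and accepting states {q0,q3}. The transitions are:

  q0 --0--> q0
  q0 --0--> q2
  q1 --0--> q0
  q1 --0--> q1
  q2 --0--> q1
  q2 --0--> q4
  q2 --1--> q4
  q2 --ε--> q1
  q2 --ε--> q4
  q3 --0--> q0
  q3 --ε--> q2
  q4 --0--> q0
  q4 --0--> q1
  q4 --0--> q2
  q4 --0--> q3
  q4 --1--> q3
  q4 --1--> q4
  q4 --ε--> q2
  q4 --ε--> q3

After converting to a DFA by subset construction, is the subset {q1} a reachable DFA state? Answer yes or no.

Start state of the DFA: {q0} (ε-closure of the NFA start).
{q0} --0--> {q0,q1,q2,q3,q4}  [new]
{q0} --1--> ∅  [new]
{q0,q1,q2,q3,q4} --0--> {q0,q1,q2,q3,q4}  [seen]
{q0,q1,q2,q3,q4} --1--> {q1,q2,q3,q4}  [new]
∅ --0--> ∅  [seen]
∅ --1--> ∅  [seen]
{q1,q2,q3,q4} --0--> {q0,q1,q2,q3,q4}  [seen]
{q1,q2,q3,q4} --1--> {q1,q2,q3,q4}  [seen]
Reachable DFA states: {q0}, {q0,q1,q2,q3,q4}, ∅, {q1,q2,q3,q4}.
{q1} is not among them.

no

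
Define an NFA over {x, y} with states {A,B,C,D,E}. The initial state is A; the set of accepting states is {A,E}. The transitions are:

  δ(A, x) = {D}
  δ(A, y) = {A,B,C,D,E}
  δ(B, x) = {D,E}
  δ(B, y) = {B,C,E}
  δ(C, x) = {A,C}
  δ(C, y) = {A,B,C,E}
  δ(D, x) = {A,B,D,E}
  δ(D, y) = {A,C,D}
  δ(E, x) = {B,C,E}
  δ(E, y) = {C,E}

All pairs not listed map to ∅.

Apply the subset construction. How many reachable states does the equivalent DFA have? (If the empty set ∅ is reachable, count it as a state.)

Start state of the DFA: {A}.
{A} --x--> {D}  [new]
{A} --y--> {A,B,C,D,E}  [new]
{D} --x--> {A,B,D,E}  [new]
{D} --y--> {A,C,D}  [new]
{A,B,C,D,E} --x--> {A,B,C,D,E}  [seen]
{A,B,C,D,E} --y--> {A,B,C,D,E}  [seen]
{A,B,D,E} --x--> {A,B,C,D,E}  [seen]
{A,B,D,E} --y--> {A,B,C,D,E}  [seen]
{A,C,D} --x--> {A,B,C,D,E}  [seen]
{A,C,D} --y--> {A,B,C,D,E}  [seen]
Reachable DFA states: {A}, {D}, {A,B,C,D,E}, {A,B,D,E}, {A,C,D}.

5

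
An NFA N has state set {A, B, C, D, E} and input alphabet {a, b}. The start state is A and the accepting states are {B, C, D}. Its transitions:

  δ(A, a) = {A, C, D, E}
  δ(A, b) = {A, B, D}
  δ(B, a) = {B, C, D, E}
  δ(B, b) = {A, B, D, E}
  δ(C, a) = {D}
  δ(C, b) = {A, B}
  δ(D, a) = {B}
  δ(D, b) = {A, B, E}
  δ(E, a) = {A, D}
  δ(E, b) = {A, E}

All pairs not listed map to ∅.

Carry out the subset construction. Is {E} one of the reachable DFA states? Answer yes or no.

no

Start state of the DFA: {A}.
{A} --a--> {A, C, D, E}  [new]
{A} --b--> {A, B, D}  [new]
{A, C, D, E} --a--> {A, B, C, D, E}  [new]
{A, C, D, E} --b--> {A, B, D, E}  [new]
{A, B, D} --a--> {A, B, C, D, E}  [seen]
{A, B, D} --b--> {A, B, D, E}  [seen]
{A, B, C, D, E} --a--> {A, B, C, D, E}  [seen]
{A, B, C, D, E} --b--> {A, B, D, E}  [seen]
{A, B, D, E} --a--> {A, B, C, D, E}  [seen]
{A, B, D, E} --b--> {A, B, D, E}  [seen]
Reachable DFA states: {A}, {A, C, D, E}, {A, B, D}, {A, B, C, D, E}, {A, B, D, E}.
{E} is not among them.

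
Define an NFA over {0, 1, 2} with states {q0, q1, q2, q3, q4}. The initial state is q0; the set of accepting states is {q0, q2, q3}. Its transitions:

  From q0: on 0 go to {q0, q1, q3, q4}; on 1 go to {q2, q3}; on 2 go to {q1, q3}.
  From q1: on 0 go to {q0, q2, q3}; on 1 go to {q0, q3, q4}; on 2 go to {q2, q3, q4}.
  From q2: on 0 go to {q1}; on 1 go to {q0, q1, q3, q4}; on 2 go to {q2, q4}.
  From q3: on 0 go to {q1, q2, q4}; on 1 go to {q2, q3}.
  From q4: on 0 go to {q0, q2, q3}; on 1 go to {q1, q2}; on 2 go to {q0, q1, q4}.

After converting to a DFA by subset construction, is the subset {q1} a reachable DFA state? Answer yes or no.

no

Start state of the DFA: {q0}.
{q0} --0--> {q0, q1, q3, q4}  [new]
{q0} --1--> {q2, q3}  [new]
{q0} --2--> {q1, q3}  [new]
{q0, q1, q3, q4} --0--> {q0, q1, q2, q3, q4}  [new]
{q0, q1, q3, q4} --1--> {q0, q1, q2, q3, q4}  [seen]
{q0, q1, q3, q4} --2--> {q0, q1, q2, q3, q4}  [seen]
{q2, q3} --0--> {q1, q2, q4}  [new]
{q2, q3} --1--> {q0, q1, q2, q3, q4}  [seen]
{q2, q3} --2--> {q2, q4}  [new]
{q1, q3} --0--> {q0, q1, q2, q3, q4}  [seen]
{q1, q3} --1--> {q0, q2, q3, q4}  [new]
{q1, q3} --2--> {q2, q3, q4}  [new]
{q0, q1, q2, q3, q4} --0--> {q0, q1, q2, q3, q4}  [seen]
{q0, q1, q2, q3, q4} --1--> {q0, q1, q2, q3, q4}  [seen]
{q0, q1, q2, q3, q4} --2--> {q0, q1, q2, q3, q4}  [seen]
{q1, q2, q4} --0--> {q0, q1, q2, q3}  [new]
{q1, q2, q4} --1--> {q0, q1, q2, q3, q4}  [seen]
{q1, q2, q4} --2--> {q0, q1, q2, q3, q4}  [seen]
{q2, q4} --0--> {q0, q1, q2, q3}  [seen]
{q2, q4} --1--> {q0, q1, q2, q3, q4}  [seen]
{q2, q4} --2--> {q0, q1, q2, q4}  [new]
{q0, q2, q3, q4} --0--> {q0, q1, q2, q3, q4}  [seen]
{q0, q2, q3, q4} --1--> {q0, q1, q2, q3, q4}  [seen]
{q0, q2, q3, q4} --2--> {q0, q1, q2, q3, q4}  [seen]
{q2, q3, q4} --0--> {q0, q1, q2, q3, q4}  [seen]
{q2, q3, q4} --1--> {q0, q1, q2, q3, q4}  [seen]
{q2, q3, q4} --2--> {q0, q1, q2, q4}  [seen]
{q0, q1, q2, q3} --0--> {q0, q1, q2, q3, q4}  [seen]
{q0, q1, q2, q3} --1--> {q0, q1, q2, q3, q4}  [seen]
{q0, q1, q2, q3} --2--> {q1, q2, q3, q4}  [new]
{q0, q1, q2, q4} --0--> {q0, q1, q2, q3, q4}  [seen]
{q0, q1, q2, q4} --1--> {q0, q1, q2, q3, q4}  [seen]
{q0, q1, q2, q4} --2--> {q0, q1, q2, q3, q4}  [seen]
{q1, q2, q3, q4} --0--> {q0, q1, q2, q3, q4}  [seen]
{q1, q2, q3, q4} --1--> {q0, q1, q2, q3, q4}  [seen]
{q1, q2, q3, q4} --2--> {q0, q1, q2, q3, q4}  [seen]
Reachable DFA states: {q0}, {q0, q1, q3, q4}, {q2, q3}, {q1, q3}, {q0, q1, q2, q3, q4}, {q1, q2, q4}, {q2, q4}, {q0, q2, q3, q4}, {q2, q3, q4}, {q0, q1, q2, q3}, {q0, q1, q2, q4}, {q1, q2, q3, q4}.
{q1} is not among them.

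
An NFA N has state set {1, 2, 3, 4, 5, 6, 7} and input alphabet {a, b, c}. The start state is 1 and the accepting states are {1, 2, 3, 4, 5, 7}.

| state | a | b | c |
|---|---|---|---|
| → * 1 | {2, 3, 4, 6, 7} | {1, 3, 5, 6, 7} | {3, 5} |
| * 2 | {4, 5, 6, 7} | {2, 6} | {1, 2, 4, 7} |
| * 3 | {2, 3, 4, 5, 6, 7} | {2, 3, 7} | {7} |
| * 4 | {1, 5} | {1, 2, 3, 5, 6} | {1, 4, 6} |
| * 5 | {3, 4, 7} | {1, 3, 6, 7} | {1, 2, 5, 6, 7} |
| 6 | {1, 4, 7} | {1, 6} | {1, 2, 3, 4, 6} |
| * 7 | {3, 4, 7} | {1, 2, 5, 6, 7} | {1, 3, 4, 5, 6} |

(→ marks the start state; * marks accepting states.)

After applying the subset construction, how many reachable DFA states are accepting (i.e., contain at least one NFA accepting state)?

Start state of the DFA: {1}.
{1} --a--> {2, 3, 4, 6, 7}  [new]
{1} --b--> {1, 3, 5, 6, 7}  [new]
{1} --c--> {3, 5}  [new]
{2, 3, 4, 6, 7} --a--> {1, 2, 3, 4, 5, 6, 7}  [new]
{2, 3, 4, 6, 7} --b--> {1, 2, 3, 5, 6, 7}  [new]
{2, 3, 4, 6, 7} --c--> {1, 2, 3, 4, 5, 6, 7}  [seen]
{1, 3, 5, 6, 7} --a--> {1, 2, 3, 4, 5, 6, 7}  [seen]
{1, 3, 5, 6, 7} --b--> {1, 2, 3, 5, 6, 7}  [seen]
{1, 3, 5, 6, 7} --c--> {1, 2, 3, 4, 5, 6, 7}  [seen]
{3, 5} --a--> {2, 3, 4, 5, 6, 7}  [new]
{3, 5} --b--> {1, 2, 3, 6, 7}  [new]
{3, 5} --c--> {1, 2, 5, 6, 7}  [new]
{1, 2, 3, 4, 5, 6, 7} --a--> {1, 2, 3, 4, 5, 6, 7}  [seen]
{1, 2, 3, 4, 5, 6, 7} --b--> {1, 2, 3, 5, 6, 7}  [seen]
{1, 2, 3, 4, 5, 6, 7} --c--> {1, 2, 3, 4, 5, 6, 7}  [seen]
{1, 2, 3, 5, 6, 7} --a--> {1, 2, 3, 4, 5, 6, 7}  [seen]
{1, 2, 3, 5, 6, 7} --b--> {1, 2, 3, 5, 6, 7}  [seen]
{1, 2, 3, 5, 6, 7} --c--> {1, 2, 3, 4, 5, 6, 7}  [seen]
{2, 3, 4, 5, 6, 7} --a--> {1, 2, 3, 4, 5, 6, 7}  [seen]
{2, 3, 4, 5, 6, 7} --b--> {1, 2, 3, 5, 6, 7}  [seen]
{2, 3, 4, 5, 6, 7} --c--> {1, 2, 3, 4, 5, 6, 7}  [seen]
{1, 2, 3, 6, 7} --a--> {1, 2, 3, 4, 5, 6, 7}  [seen]
{1, 2, 3, 6, 7} --b--> {1, 2, 3, 5, 6, 7}  [seen]
{1, 2, 3, 6, 7} --c--> {1, 2, 3, 4, 5, 6, 7}  [seen]
{1, 2, 5, 6, 7} --a--> {1, 2, 3, 4, 5, 6, 7}  [seen]
{1, 2, 5, 6, 7} --b--> {1, 2, 3, 5, 6, 7}  [seen]
{1, 2, 5, 6, 7} --c--> {1, 2, 3, 4, 5, 6, 7}  [seen]
Reachable DFA states: {1}, {2, 3, 4, 6, 7}, {1, 3, 5, 6, 7}, {3, 5}, {1, 2, 3, 4, 5, 6, 7}, {1, 2, 3, 5, 6, 7}, {2, 3, 4, 5, 6, 7}, {1, 2, 3, 6, 7}, {1, 2, 5, 6, 7}.
Accepting DFA states (contain an NFA accepting state): {1}, {2, 3, 4, 6, 7}, {1, 3, 5, 6, 7}, {3, 5}, {1, 2, 3, 4, 5, 6, 7}, {1, 2, 3, 5, 6, 7}, {2, 3, 4, 5, 6, 7}, {1, 2, 3, 6, 7}, {1, 2, 5, 6, 7}.

9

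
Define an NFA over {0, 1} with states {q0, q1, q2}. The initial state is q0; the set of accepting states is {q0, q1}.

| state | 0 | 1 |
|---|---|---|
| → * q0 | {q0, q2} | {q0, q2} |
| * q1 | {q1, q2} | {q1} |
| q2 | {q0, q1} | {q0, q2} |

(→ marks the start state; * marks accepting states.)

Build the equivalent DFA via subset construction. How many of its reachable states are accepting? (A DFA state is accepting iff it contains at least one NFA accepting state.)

Start state of the DFA: {q0}.
{q0} --0--> {q0, q2}  [new]
{q0} --1--> {q0, q2}  [seen]
{q0, q2} --0--> {q0, q1, q2}  [new]
{q0, q2} --1--> {q0, q2}  [seen]
{q0, q1, q2} --0--> {q0, q1, q2}  [seen]
{q0, q1, q2} --1--> {q0, q1, q2}  [seen]
Reachable DFA states: {q0}, {q0, q2}, {q0, q1, q2}.
Accepting DFA states (contain an NFA accepting state): {q0}, {q0, q2}, {q0, q1, q2}.

3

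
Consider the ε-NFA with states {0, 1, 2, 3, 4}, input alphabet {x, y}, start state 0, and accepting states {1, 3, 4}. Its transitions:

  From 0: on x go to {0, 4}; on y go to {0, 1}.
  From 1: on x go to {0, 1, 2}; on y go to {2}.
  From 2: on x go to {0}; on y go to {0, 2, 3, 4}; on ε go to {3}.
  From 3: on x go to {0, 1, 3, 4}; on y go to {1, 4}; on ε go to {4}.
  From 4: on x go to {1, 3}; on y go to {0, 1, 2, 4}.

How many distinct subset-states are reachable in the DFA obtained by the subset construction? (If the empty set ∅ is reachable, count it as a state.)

5

Start state of the DFA: {0} (ε-closure of the NFA start).
{0} --x--> {0, 4}  [new]
{0} --y--> {0, 1}  [new]
{0, 4} --x--> {0, 1, 3, 4}  [new]
{0, 4} --y--> {0, 1, 2, 3, 4}  [new]
{0, 1} --x--> {0, 1, 2, 3, 4}  [seen]
{0, 1} --y--> {0, 1, 2, 3, 4}  [seen]
{0, 1, 3, 4} --x--> {0, 1, 2, 3, 4}  [seen]
{0, 1, 3, 4} --y--> {0, 1, 2, 3, 4}  [seen]
{0, 1, 2, 3, 4} --x--> {0, 1, 2, 3, 4}  [seen]
{0, 1, 2, 3, 4} --y--> {0, 1, 2, 3, 4}  [seen]
Reachable DFA states: {0}, {0, 4}, {0, 1}, {0, 1, 3, 4}, {0, 1, 2, 3, 4}.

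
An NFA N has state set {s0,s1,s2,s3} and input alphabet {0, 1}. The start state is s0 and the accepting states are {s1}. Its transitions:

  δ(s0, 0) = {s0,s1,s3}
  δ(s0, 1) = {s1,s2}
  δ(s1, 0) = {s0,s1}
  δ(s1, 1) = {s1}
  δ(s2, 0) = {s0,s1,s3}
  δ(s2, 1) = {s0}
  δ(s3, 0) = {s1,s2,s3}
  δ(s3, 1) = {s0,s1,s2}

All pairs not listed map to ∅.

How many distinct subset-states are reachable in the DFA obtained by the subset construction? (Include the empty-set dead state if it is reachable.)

6

Start state of the DFA: {s0}.
{s0} --0--> {s0,s1,s3}  [new]
{s0} --1--> {s1,s2}  [new]
{s0,s1,s3} --0--> {s0,s1,s2,s3}  [new]
{s0,s1,s3} --1--> {s0,s1,s2}  [new]
{s1,s2} --0--> {s0,s1,s3}  [seen]
{s1,s2} --1--> {s0,s1}  [new]
{s0,s1,s2,s3} --0--> {s0,s1,s2,s3}  [seen]
{s0,s1,s2,s3} --1--> {s0,s1,s2}  [seen]
{s0,s1,s2} --0--> {s0,s1,s3}  [seen]
{s0,s1,s2} --1--> {s0,s1,s2}  [seen]
{s0,s1} --0--> {s0,s1,s3}  [seen]
{s0,s1} --1--> {s1,s2}  [seen]
Reachable DFA states: {s0}, {s0,s1,s3}, {s1,s2}, {s0,s1,s2,s3}, {s0,s1,s2}, {s0,s1}.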